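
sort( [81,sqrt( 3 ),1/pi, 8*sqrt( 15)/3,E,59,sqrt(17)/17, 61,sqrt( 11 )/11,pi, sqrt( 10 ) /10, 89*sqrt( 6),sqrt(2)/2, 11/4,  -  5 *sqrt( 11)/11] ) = [ - 5  *  sqrt( 11 ) /11,sqrt( 17 )/17, sqrt( 11 ) /11,sqrt( 10)/10, 1/pi, sqrt(2)/2, sqrt( 3),E,11/4,pi, 8*sqrt(15)/3, 59,61 , 81,  89*sqrt( 6) ] 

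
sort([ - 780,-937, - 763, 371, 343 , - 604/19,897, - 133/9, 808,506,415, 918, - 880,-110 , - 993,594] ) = [-993, - 937, - 880, - 780, - 763, - 110, - 604/19, - 133/9, 343, 371, 415,  506, 594,808,897, 918]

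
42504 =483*88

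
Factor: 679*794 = 539126 = 2^1 * 7^1*97^1*397^1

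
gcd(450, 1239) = 3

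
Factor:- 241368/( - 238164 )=2^1*113^1*223^( - 1) = 226/223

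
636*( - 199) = -126564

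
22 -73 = -51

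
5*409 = 2045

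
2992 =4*748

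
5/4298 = 5/4298 = 0.00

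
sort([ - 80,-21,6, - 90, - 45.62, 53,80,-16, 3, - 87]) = [  -  90, - 87, - 80, - 45.62,-21,  -  16,3,6,53,80] 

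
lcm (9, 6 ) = 18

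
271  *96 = 26016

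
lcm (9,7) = 63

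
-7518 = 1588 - 9106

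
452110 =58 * 7795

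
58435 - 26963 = 31472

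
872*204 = 177888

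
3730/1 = 3730  =  3730.00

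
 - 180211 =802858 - 983069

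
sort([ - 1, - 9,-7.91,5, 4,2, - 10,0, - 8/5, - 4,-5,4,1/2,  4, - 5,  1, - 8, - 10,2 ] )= [ - 10,-10, - 9, - 8, - 7.91, - 5, - 5, - 4, - 8/5, - 1,0, 1/2,1,2,2 , 4, 4,4,5] 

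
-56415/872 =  - 65 + 265/872 = - 64.70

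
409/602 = 409/602 = 0.68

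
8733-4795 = 3938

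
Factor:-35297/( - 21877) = 47^1*131^(-1 )*167^( - 1 )*751^1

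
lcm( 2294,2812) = 87172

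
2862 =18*159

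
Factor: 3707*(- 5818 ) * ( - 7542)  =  162660772692 = 2^2 * 3^2*11^1*337^1 * 419^1*2909^1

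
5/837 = 5/837  =  0.01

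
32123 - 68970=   -  36847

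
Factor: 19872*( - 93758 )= - 1863158976 = - 2^6 * 3^3*7^1*23^1 * 37^1*181^1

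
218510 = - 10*(  -  21851) 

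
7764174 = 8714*891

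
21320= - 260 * ( - 82 )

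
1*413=413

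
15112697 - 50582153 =  -  35469456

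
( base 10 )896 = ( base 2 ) 1110000000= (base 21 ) 20E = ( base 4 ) 32000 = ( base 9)1205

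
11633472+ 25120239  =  36753711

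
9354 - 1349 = 8005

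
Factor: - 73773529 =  - 223^1*330823^1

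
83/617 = 83/617 =0.13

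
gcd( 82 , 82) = 82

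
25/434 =25/434 = 0.06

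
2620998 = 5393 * 486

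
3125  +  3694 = 6819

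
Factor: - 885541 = -709^1 * 1249^1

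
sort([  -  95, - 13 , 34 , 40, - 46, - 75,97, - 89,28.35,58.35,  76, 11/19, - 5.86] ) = [-95, - 89,  -  75, - 46,-13, - 5.86,11/19, 28.35,34, 40, 58.35 , 76, 97]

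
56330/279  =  56330/279 = 201.90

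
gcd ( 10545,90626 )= 1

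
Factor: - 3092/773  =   - 4 = - 2^2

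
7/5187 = 1/741  =  0.00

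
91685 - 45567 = 46118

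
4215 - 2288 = 1927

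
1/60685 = 1/60685 = 0.00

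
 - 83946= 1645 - 85591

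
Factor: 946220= 2^2*5^1*11^2*17^1*23^1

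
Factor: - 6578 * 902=  -  2^2*11^2*13^1* 23^1*41^1=- 5933356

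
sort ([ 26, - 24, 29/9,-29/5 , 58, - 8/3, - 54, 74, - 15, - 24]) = [ - 54 ,  -  24, - 24, - 15, - 29/5, - 8/3, 29/9,26, 58,74 ]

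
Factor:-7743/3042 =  - 2581/1014 = - 2^(-1 )*3^( - 1)*13^(-2)*29^1*89^1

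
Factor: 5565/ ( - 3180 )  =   - 7/4 = -2^( - 2 ) * 7^1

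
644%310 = 24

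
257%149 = 108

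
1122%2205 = 1122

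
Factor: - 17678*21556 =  - 381066968 = - 2^3*17^1*317^1*8839^1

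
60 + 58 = 118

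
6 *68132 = 408792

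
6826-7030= - 204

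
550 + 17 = 567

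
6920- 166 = 6754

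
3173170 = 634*5005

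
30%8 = 6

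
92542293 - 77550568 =14991725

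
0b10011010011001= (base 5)304011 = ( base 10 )9881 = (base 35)82b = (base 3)111112222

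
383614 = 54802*7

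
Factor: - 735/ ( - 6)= 245/2  =  2^( - 1 )*5^1*7^2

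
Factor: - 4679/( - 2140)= 2^(  -  2 )*5^ (- 1)*107^( - 1)*4679^1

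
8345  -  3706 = 4639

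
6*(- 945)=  - 5670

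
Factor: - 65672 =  - 2^3*8209^1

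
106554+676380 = 782934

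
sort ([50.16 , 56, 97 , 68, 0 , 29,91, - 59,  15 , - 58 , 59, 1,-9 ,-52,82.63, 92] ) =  [ - 59, - 58, - 52, - 9,0 , 1,  15,29,50.16,  56,59,68, 82.63 , 91, 92, 97 ] 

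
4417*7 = 30919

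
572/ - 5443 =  - 572/5443 =-  0.11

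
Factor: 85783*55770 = 2^1 * 3^1 * 5^1*11^1 * 13^2*109^1 * 787^1 = 4784117910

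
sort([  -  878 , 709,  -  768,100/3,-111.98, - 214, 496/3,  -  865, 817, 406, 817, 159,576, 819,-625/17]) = [ - 878, - 865, - 768, - 214,- 111.98, - 625/17, 100/3,159, 496/3,406, 576,709 , 817,  817, 819 ]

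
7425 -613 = 6812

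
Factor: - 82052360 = -2^3*5^1*13^1*157793^1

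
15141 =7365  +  7776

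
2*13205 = 26410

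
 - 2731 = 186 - 2917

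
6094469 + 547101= 6641570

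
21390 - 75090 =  - 53700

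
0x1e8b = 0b1111010001011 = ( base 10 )7819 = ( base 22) g39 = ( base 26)BEJ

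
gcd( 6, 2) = 2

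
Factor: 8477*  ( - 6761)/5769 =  - 57312997/5769 = - 3^( - 2)*7^2*173^1*641^ (  -  1 )* 6761^1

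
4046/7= 578 = 578.00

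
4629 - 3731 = 898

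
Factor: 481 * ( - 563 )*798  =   - 216100794 = - 2^1*3^1 * 7^1*13^1 * 19^1*37^1*563^1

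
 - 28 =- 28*1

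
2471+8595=11066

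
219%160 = 59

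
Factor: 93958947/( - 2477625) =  - 31319649/825875 = - 3^3*5^ ( -3 )*37^1*107^1*293^1*6607^( -1 ) 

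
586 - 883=-297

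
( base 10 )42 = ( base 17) 28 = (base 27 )1f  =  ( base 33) 19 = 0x2A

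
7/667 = 7/667 =0.01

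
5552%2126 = 1300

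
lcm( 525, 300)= 2100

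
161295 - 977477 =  - 816182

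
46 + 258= 304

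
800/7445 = 160/1489 = 0.11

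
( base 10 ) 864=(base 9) 1160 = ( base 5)11424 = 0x360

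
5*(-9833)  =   - 49165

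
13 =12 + 1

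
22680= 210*108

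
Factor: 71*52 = 3692 =2^2 * 13^1 *71^1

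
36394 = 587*62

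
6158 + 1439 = 7597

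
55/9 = 6 + 1/9 = 6.11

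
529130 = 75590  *7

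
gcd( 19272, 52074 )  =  66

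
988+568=1556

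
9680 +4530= 14210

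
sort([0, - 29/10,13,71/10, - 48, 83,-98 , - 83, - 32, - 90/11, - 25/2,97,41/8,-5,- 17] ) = [-98, - 83, -48, - 32, -17,  -  25/2,  -  90/11, - 5, - 29/10,0,41/8,71/10, 13,  83, 97]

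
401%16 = 1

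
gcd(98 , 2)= 2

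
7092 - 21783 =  - 14691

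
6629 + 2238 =8867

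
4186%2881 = 1305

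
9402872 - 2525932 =6876940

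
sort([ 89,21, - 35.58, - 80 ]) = [ - 80, -35.58,21, 89 ] 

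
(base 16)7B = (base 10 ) 123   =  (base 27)4F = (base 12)a3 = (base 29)47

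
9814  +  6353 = 16167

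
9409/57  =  9409/57 = 165.07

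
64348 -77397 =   -  13049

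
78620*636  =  50002320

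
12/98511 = 4/32837 = 0.00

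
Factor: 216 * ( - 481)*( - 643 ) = 2^3*3^3 * 13^1*37^1 * 643^1 = 66805128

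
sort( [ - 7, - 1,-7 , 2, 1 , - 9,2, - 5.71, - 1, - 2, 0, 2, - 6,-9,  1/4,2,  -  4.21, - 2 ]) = [ - 9,-9, - 7, - 7, - 6 , - 5.71, -4.21, -2 ,-2, - 1,-1, 0, 1/4, 1 , 2,  2 , 2,  2 ]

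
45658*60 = 2739480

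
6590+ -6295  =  295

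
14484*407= 5894988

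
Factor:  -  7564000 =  - 2^5*5^3*31^1*61^1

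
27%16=11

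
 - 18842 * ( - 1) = 18842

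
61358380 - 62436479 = -1078099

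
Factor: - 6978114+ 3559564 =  - 3418550 = - 2^1*5^2*68371^1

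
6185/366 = 6185/366=16.90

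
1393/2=1393/2 = 696.50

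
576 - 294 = 282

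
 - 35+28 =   -  7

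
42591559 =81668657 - 39077098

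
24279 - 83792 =- 59513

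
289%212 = 77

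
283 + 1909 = 2192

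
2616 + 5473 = 8089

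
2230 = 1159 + 1071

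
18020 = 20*901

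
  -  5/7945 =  - 1 + 1588/1589 = - 0.00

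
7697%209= 173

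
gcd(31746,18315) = 1221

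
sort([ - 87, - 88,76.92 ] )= [  -  88,  -  87 , 76.92] 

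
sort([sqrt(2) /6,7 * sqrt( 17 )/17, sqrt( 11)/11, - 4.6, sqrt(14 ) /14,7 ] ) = [ - 4.6,sqrt(2)/6,sqrt(14 ) /14,sqrt( 11)/11,  7* sqrt( 17)/17, 7] 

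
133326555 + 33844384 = 167170939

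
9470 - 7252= 2218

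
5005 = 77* 65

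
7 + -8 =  - 1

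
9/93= 3/31 = 0.10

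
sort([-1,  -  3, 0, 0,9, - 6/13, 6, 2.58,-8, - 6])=[ - 8, - 6, - 3, - 1,-6/13, 0,0, 2.58,  6,9 ] 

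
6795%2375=2045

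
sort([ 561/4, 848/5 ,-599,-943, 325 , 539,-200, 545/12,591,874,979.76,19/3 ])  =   [ - 943, - 599 , - 200, 19/3,545/12 , 561/4, 848/5,  325,539, 591, 874,979.76] 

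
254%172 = 82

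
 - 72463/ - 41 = 1767+16/41 = 1767.39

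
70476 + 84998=155474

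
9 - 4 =5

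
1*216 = 216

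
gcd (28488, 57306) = 6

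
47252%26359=20893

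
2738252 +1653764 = 4392016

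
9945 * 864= 8592480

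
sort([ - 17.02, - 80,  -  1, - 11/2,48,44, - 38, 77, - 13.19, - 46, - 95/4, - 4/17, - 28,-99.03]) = [ - 99.03, - 80,  -  46, - 38 , - 28, - 95/4,  -  17.02, - 13.19,-11/2, - 1, - 4/17, 44,48, 77 ] 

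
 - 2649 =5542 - 8191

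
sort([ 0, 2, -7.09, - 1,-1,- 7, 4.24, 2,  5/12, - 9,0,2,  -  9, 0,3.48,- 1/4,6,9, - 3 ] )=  [ - 9, - 9, - 7.09 ,  -  7,  -  3,  -  1, - 1, - 1/4,0,0,0, 5/12 , 2 , 2, 2, 3.48, 4.24,6 , 9 ]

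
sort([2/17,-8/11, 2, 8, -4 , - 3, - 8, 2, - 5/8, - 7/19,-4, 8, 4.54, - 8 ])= [ - 8,  -  8, - 4,  -  4, - 3, - 8/11,-5/8, - 7/19, 2/17  ,  2, 2,4.54, 8, 8] 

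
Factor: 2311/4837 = 7^( - 1 )* 691^( - 1 )*2311^1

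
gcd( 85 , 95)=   5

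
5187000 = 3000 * 1729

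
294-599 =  - 305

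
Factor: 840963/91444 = 2^(- 2)*3^1 * 22861^( - 1) * 280321^1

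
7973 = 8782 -809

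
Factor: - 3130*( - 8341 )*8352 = 2^6*3^2 * 5^1*  19^1 * 29^1*313^1 * 439^1   =  218048420160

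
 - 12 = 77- 89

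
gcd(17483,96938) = 1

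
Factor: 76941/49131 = 53^( - 1)*83^1 =83/53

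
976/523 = 1 + 453/523 =1.87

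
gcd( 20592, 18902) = 26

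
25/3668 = 25/3668 = 0.01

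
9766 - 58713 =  - 48947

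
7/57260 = 1/8180 = 0.00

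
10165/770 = 13 + 31/154 = 13.20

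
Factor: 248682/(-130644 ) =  - 217/114  =  - 2^( -1)*  3^( - 1 )*7^1*19^( - 1)*31^1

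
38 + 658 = 696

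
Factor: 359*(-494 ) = - 177346 = -2^1 * 13^1*19^1*359^1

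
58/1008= 29/504 = 0.06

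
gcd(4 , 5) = 1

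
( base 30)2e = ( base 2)1001010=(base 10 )74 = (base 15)4E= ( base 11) 68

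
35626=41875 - 6249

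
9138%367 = 330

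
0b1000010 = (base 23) 2K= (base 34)1w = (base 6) 150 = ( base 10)66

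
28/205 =28/205= 0.14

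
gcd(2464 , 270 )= 2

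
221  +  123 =344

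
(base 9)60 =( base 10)54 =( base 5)204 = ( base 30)1o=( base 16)36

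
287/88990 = 287/88990 = 0.00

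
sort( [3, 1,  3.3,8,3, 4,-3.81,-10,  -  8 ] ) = [-10,-8, - 3.81,1,3,3,  3.3,4, 8 ]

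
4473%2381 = 2092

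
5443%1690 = 373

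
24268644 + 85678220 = 109946864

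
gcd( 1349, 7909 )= 1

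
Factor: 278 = 2^1*139^1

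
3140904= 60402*52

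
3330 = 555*6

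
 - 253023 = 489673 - 742696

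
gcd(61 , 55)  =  1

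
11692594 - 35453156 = - 23760562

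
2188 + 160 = 2348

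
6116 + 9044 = 15160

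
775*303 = 234825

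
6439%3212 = 15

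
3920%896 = 336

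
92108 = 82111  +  9997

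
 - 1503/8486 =  -  1503/8486=- 0.18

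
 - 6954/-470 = 3477/235  =  14.80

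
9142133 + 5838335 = 14980468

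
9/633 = 3/211 = 0.01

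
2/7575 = 2/7575 =0.00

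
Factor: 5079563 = 311^1*16333^1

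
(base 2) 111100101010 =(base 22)80A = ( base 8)7452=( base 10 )3882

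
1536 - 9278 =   -  7742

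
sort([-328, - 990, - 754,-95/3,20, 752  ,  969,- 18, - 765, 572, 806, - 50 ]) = [ - 990, - 765, - 754, -328,  -  50,-95/3 , - 18,20, 572, 752, 806, 969]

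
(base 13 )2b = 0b100101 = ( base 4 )211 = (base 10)37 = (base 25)1C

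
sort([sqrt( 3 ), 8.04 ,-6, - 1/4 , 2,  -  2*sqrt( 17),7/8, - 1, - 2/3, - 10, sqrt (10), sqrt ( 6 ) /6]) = [ - 10,  -  2 * sqrt( 17 ), - 6,-1,-2/3,  -  1/4, sqrt(6 )/6 , 7/8, sqrt( 3 ),2,sqrt( 10 ), 8.04] 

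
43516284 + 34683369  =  78199653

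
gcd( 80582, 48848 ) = 86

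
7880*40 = 315200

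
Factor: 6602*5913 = 2^1*3^4*73^1*3301^1 =39037626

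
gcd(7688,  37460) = 4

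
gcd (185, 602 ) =1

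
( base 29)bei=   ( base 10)9675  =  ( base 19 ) 17f4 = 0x25CB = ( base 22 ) JLH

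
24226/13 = 1863 + 7/13 = 1863.54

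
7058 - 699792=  - 692734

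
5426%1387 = 1265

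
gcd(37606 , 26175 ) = 1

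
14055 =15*937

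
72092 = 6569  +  65523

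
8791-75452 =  - 66661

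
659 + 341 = 1000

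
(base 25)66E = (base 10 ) 3914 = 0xf4a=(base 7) 14261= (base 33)3JK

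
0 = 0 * 2278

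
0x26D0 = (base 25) FMB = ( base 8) 23320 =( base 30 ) b16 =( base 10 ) 9936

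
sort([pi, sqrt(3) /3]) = [sqrt(3 ) /3,pi]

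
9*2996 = 26964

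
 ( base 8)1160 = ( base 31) K4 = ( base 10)624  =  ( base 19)1DG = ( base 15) 2b9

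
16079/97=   165 +74/97 = 165.76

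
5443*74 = 402782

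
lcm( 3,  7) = 21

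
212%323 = 212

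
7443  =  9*827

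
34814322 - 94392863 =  - 59578541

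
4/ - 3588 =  - 1 + 896/897=-0.00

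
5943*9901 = 58841643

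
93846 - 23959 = 69887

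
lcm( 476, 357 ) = 1428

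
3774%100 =74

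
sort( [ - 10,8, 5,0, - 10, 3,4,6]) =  [ - 10, - 10, 0, 3,4 , 5,6, 8]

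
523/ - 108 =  - 523/108= - 4.84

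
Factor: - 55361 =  - 23^1*29^1*83^1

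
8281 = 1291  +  6990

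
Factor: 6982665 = 3^1 * 5^1 * 17^1*139^1* 197^1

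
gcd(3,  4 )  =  1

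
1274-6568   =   - 5294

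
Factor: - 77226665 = - 5^1*17^1*908549^1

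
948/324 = 79/27  =  2.93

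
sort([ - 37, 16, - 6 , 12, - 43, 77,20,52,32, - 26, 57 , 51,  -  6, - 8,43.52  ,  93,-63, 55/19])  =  [- 63 , - 43,-37,-26, - 8, -6,-6, 55/19, 12 , 16,20, 32,43.52,51 , 52, 57, 77, 93]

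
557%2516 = 557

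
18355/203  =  18355/203 = 90.42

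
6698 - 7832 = -1134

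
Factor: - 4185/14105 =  - 3^3* 7^( - 1 )*13^( -1) = - 27/91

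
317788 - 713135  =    -  395347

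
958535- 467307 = 491228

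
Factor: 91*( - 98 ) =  - 8918= - 2^1*7^3*13^1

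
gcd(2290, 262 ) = 2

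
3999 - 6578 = -2579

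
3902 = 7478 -3576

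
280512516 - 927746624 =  - 647234108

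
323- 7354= - 7031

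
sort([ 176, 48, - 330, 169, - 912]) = [ - 912, - 330, 48,169,176]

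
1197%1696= 1197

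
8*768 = 6144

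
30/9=3 + 1/3 = 3.33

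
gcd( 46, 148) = 2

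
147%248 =147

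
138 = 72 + 66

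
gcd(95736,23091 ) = 3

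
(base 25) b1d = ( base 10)6913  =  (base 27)9D1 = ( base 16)1b01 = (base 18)1361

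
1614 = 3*538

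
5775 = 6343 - 568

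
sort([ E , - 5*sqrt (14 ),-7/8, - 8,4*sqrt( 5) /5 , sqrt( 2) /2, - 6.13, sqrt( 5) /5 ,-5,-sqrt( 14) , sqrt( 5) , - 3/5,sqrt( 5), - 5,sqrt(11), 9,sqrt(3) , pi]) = [-5*sqrt (14), - 8, - 6.13, - 5,  -  5, - sqrt ( 14 ), - 7/8, - 3/5 , sqrt(5)/5, sqrt( 2 ) /2,sqrt(  3 ) , 4*sqrt( 5 ) /5, sqrt(5 ),sqrt(5),E , pi,sqrt( 11 ), 9 ]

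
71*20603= 1462813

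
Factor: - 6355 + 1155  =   - 2^4 * 5^2*13^1 = - 5200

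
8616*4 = 34464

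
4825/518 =4825/518 = 9.31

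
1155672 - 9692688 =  - 8537016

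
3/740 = 3/740 = 0.00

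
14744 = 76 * 194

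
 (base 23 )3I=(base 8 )127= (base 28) 33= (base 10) 87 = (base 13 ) 69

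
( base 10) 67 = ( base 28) 2b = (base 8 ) 103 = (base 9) 74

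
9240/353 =9240/353 =26.18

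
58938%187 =33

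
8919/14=8919/14=   637.07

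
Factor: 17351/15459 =3^(  -  1)*5153^(  -  1)*17351^1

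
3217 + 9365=12582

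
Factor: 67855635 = 3^2*5^1* 23^1*53^1*1237^1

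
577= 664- 87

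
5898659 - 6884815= - 986156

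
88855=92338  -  3483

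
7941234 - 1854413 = 6086821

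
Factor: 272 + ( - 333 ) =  - 61 = - 61^1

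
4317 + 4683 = 9000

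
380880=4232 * 90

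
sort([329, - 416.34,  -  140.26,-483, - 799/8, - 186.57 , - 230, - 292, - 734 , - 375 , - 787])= [ - 787, - 734, - 483 ,-416.34, - 375, - 292, - 230 , - 186.57,- 140.26, - 799/8,329]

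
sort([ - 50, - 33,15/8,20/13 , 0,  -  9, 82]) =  [  -  50, -33, -9, 0,20/13,15/8, 82] 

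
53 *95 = 5035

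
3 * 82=246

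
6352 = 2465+3887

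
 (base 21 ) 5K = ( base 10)125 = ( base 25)50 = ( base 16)7D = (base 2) 1111101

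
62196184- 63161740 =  - 965556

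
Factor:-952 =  - 2^3*7^1*17^1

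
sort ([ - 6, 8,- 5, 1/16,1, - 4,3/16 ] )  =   [- 6, - 5, - 4,1/16,3/16,1,8 ] 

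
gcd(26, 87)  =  1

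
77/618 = 77/618=0.12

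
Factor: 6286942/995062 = 3143471/497531 =389^( - 1)*1279^( - 1)*3143471^1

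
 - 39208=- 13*3016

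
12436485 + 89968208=102404693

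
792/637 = 1 + 155/637  =  1.24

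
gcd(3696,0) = 3696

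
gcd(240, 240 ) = 240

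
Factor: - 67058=-2^1*33529^1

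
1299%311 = 55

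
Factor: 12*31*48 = 2^6*3^2*31^1 = 17856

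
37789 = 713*53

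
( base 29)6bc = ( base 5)133002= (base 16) 1501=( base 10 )5377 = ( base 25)8F2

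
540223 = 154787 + 385436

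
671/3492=671/3492 =0.19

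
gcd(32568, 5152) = 184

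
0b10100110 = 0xA6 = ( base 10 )166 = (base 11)141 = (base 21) 7j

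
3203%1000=203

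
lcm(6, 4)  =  12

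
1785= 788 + 997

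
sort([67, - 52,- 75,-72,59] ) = [  -  75,-72, - 52,59, 67]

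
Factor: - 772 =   -  2^2*193^1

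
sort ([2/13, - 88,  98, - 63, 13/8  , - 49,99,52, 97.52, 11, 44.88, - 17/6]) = [ - 88,  -  63, - 49,-17/6, 2/13,13/8, 11, 44.88, 52,  97.52,98, 99 ]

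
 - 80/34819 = - 1+34739/34819=- 0.00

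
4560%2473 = 2087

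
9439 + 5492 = 14931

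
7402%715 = 252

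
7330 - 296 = 7034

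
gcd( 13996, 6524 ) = 4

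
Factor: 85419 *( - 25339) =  - 3^2*9491^1 * 25339^1 = - 2164432041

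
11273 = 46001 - 34728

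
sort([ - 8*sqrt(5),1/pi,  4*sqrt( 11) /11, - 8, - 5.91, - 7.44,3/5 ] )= [ - 8*sqrt( 5 ),-8, - 7.44, - 5.91, 1/pi,  3/5, 4* sqrt(11)/11]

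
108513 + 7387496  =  7496009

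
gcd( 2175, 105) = 15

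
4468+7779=12247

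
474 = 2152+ - 1678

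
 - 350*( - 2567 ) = 898450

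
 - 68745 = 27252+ - 95997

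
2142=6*357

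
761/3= 761/3 = 253.67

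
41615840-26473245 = 15142595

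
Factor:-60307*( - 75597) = 3^1*13^1 *113^1 * 223^1  *4639^1 = 4559028279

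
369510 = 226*1635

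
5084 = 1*5084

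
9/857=9/857 = 0.01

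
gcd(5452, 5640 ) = 188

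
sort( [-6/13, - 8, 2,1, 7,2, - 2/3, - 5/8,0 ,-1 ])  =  [ - 8, - 1, - 2/3,- 5/8, - 6/13,0,1, 2, 2, 7 ]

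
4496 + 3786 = 8282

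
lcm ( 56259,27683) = 1744029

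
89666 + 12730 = 102396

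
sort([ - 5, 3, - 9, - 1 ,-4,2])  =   [ - 9 , - 5, - 4, - 1, 2,3 ] 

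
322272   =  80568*4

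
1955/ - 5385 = -391/1077 = - 0.36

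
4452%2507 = 1945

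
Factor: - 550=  - 2^1 *5^2*11^1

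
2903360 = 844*3440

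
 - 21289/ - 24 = 21289/24 = 887.04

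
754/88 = 8 + 25/44 = 8.57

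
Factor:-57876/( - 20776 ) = 2^(- 1 )  *3^1*7^( - 1 ) *13^1 = 39/14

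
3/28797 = 1/9599 = 0.00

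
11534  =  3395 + 8139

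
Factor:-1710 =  - 2^1*3^2*5^1*19^1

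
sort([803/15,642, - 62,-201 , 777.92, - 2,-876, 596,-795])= [ - 876,-795,-201, - 62, - 2,  803/15,596, 642,777.92]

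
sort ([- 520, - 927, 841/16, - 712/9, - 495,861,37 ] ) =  [ - 927,  -  520, - 495,  -  712/9 , 37,841/16, 861 ] 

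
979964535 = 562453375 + 417511160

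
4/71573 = 4/71573= 0.00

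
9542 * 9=85878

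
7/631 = 7/631=0.01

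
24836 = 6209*4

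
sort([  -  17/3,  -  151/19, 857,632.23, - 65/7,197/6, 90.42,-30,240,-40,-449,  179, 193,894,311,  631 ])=[-449, - 40, -30, - 65/7, - 151/19,  -  17/3 , 197/6, 90.42,179,193, 240,311,631 , 632.23,  857,894]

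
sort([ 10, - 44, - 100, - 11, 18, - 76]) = [ - 100, - 76, - 44, - 11,10, 18]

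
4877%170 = 117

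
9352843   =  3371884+5980959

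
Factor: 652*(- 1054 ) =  - 2^3*17^1*31^1*163^1= - 687208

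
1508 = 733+775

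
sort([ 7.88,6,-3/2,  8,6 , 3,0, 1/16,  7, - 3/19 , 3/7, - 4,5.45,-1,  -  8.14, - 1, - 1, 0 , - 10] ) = [ - 10, - 8.14, - 4,  -  3/2, - 1,-1, - 1, - 3/19,0, 0,1/16,  3/7,3, 5.45,6,6,7,7.88,  8]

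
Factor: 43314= 2^1*3^1  *7219^1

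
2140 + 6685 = 8825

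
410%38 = 30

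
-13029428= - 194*67162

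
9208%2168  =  536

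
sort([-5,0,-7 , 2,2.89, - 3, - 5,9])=[-7, - 5, - 5, - 3,0, 2, 2.89, 9 ]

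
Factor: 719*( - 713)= - 512647 =- 23^1*31^1 * 719^1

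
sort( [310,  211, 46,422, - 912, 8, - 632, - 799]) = [ - 912, - 799, - 632,  8,46, 211, 310,422 ] 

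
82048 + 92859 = 174907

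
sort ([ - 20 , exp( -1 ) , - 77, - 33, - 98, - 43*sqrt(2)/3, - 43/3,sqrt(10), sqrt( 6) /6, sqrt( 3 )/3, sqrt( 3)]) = [ - 98, - 77, - 33 , - 43*sqrt( 2) /3, - 20, - 43/3, exp( - 1 ), sqrt( 6)/6,sqrt(3) /3,sqrt( 3 ), sqrt( 10)] 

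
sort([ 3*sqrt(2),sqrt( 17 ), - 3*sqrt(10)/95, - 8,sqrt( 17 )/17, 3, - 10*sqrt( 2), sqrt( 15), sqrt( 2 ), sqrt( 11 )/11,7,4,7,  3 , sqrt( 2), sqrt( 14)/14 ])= [-10*sqrt(2 ), - 8, - 3*sqrt( 10 ) /95,  sqrt( 17) /17,sqrt(14 ) /14, sqrt (11 ) /11,sqrt( 2),sqrt( 2),3,3,  sqrt (15),4,sqrt(17),  3*sqrt (2),7,7]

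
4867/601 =4867/601= 8.10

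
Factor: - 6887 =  - 71^1*97^1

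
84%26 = 6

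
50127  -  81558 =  - 31431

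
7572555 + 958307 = 8530862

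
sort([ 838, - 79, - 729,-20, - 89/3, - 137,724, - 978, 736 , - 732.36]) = [-978, - 732.36, - 729,-137, - 79, - 89/3 , - 20,724, 736,838] 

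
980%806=174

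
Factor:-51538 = -2^1 * 73^1 * 353^1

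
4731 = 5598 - 867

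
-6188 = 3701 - 9889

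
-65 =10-75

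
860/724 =1 + 34/181 = 1.19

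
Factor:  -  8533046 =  -2^1*23^1*61^1* 3041^1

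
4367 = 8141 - 3774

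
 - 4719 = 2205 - 6924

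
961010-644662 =316348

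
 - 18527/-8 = 2315 + 7/8 = 2315.88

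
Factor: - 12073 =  - 12073^1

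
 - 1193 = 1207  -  2400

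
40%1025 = 40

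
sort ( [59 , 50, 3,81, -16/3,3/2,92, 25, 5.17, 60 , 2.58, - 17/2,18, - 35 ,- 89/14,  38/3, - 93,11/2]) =[ - 93,-35, - 17/2, - 89/14, - 16/3, 3/2, 2.58, 3,  5.17,  11/2, 38/3,18,25, 50,  59, 60,81, 92 ]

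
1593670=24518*65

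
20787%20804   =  20787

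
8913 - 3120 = 5793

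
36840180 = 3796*9705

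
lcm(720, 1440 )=1440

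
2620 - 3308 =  - 688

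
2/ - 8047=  - 2/8047 = - 0.00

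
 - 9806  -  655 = -10461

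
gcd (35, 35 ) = 35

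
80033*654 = 52341582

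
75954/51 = 25318/17  =  1489.29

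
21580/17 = 21580/17 = 1269.41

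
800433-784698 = 15735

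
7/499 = 7/499 = 0.01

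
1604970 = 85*18882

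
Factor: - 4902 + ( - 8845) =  - 13747 = - 59^1*233^1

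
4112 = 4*1028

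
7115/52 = 136 +43/52 = 136.83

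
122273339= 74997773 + 47275566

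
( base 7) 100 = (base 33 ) 1G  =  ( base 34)1F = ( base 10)49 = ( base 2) 110001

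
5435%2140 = 1155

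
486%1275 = 486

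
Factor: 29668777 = 29668777^1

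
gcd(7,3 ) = 1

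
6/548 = 3/274 = 0.01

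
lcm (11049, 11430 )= 331470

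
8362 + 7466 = 15828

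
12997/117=12997/117 = 111.09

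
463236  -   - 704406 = 1167642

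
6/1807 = 6/1807 = 0.00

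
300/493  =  300/493 = 0.61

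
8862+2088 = 10950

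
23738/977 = 24 + 290/977  =  24.30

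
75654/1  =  75654 = 75654.00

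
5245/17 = 5245/17= 308.53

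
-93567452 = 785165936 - 878733388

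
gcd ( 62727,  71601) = 87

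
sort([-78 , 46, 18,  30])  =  [ - 78,18 , 30,46]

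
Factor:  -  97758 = -2^1*3^2*5431^1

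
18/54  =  1/3 = 0.33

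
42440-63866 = - 21426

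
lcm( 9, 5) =45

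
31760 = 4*7940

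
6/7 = 6/7 = 0.86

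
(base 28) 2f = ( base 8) 107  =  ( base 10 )71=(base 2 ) 1000111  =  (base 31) 29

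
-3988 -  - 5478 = 1490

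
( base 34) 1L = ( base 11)50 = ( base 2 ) 110111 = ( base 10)55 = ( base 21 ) 2d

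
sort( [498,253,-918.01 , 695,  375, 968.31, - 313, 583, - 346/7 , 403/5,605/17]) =[ - 918.01, - 313, - 346/7,605/17, 403/5,253,375, 498 , 583,695, 968.31 ]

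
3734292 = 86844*43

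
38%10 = 8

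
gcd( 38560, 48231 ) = 1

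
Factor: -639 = - 3^2*71^1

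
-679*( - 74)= 50246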